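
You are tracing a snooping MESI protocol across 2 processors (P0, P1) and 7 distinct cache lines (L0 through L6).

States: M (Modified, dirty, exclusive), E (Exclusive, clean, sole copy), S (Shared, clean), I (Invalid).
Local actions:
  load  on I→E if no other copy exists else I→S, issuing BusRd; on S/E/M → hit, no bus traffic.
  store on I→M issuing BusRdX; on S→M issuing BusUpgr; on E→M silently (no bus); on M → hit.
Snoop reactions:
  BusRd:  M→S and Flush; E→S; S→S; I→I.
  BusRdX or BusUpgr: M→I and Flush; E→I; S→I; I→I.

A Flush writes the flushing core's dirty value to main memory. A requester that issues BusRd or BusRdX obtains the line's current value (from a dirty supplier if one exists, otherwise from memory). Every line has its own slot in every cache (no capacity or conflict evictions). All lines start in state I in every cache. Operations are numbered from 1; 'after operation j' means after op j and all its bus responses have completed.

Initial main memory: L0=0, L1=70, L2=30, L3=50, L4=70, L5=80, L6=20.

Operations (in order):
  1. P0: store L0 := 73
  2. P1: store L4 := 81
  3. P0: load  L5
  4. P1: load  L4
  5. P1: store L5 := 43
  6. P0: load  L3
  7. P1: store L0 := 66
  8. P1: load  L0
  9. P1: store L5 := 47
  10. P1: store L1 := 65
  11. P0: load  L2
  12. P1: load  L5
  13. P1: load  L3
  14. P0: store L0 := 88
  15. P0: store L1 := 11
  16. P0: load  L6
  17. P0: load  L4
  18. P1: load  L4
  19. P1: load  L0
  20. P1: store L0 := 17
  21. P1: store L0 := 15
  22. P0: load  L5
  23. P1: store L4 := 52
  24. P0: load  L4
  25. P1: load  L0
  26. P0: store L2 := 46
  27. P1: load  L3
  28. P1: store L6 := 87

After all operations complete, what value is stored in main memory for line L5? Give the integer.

memory[L5] = 47

[1] P0: store L0 := 73 | P0:M(73), P1:I | bus: BusRdX
[2] P1: store L4 := 81 | P0:I, P1:M(81) | bus: BusRdX
[3] P0: load  L5 | P0:E(80), P1:I | bus: BusRd
[4] P1: load  L4 | P0:I, P1:M(81) | bus: none
[5] P1: store L5 := 43 | P0:I, P1:M(43) | bus: BusRdX
[6] P0: load  L3 | P0:E(50), P1:I | bus: BusRd
[7] P1: store L0 := 66 | P0:I, P1:M(66) | bus: BusRdX,Flush
[8] P1: load  L0 | P0:I, P1:M(66) | bus: none
[9] P1: store L5 := 47 | P0:I, P1:M(47) | bus: none
[10] P1: store L1 := 65 | P0:I, P1:M(65) | bus: BusRdX
[11] P0: load  L2 | P0:E(30), P1:I | bus: BusRd
[12] P1: load  L5 | P0:I, P1:M(47) | bus: none
[13] P1: load  L3 | P0:S(50), P1:S(50) | bus: BusRd
[14] P0: store L0 := 88 | P0:M(88), P1:I | bus: BusRdX,Flush
[15] P0: store L1 := 11 | P0:M(11), P1:I | bus: BusRdX,Flush
[16] P0: load  L6 | P0:E(20), P1:I | bus: BusRd
[17] P0: load  L4 | P0:S(81), P1:S(81) | bus: BusRd,Flush
[18] P1: load  L4 | P0:S(81), P1:S(81) | bus: none
[19] P1: load  L0 | P0:S(88), P1:S(88) | bus: BusRd,Flush
[20] P1: store L0 := 17 | P0:I, P1:M(17) | bus: BusUpgr
[21] P1: store L0 := 15 | P0:I, P1:M(15) | bus: none
[22] P0: load  L5 | P0:S(47), P1:S(47) | bus: BusRd,Flush
[23] P1: store L4 := 52 | P0:I, P1:M(52) | bus: BusUpgr
[24] P0: load  L4 | P0:S(52), P1:S(52) | bus: BusRd,Flush
[25] P1: load  L0 | P0:I, P1:M(15) | bus: none
[26] P0: store L2 := 46 | P0:M(46), P1:I | bus: none
[27] P1: load  L3 | P0:S(50), P1:S(50) | bus: none
[28] P1: store L6 := 87 | P0:I, P1:M(87) | bus: BusRdX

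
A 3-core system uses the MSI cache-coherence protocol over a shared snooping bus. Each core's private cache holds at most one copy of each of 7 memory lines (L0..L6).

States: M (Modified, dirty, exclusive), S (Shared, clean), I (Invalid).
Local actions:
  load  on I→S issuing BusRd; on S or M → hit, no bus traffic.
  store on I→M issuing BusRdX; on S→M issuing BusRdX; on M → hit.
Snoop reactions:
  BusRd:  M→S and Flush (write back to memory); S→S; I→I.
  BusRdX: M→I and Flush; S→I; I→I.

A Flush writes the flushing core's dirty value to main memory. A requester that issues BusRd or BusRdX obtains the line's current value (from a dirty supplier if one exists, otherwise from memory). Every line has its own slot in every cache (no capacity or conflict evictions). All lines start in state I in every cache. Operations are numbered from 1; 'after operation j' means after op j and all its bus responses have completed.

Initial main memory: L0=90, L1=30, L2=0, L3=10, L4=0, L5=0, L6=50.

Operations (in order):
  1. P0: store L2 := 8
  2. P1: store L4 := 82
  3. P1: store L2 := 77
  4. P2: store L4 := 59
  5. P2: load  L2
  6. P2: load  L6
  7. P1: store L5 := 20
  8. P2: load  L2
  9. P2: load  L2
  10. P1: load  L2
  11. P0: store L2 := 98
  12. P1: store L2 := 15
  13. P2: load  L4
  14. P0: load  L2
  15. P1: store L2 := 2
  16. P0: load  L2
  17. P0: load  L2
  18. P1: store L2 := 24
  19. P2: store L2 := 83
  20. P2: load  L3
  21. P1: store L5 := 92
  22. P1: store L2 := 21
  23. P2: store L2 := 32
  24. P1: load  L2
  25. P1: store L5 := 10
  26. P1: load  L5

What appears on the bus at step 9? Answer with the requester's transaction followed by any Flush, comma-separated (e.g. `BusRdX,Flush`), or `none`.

bus = none

1. P0: store L2 := 8  bus=[BusRdX]  L2: P0=M P1=I P2=I  mem[L2]=0
2. P1: store L4 := 82  bus=[BusRdX]  L4: P0=I P1=M P2=I  mem[L4]=0
3. P1: store L2 := 77  bus=[BusRdX,Flush]  L2: P0=I P1=M P2=I  mem[L2]=8
4. P2: store L4 := 59  bus=[BusRdX,Flush]  L4: P0=I P1=I P2=M  mem[L4]=82
5. P2: load  L2  bus=[BusRd,Flush]  L2: P0=I P1=S P2=S  mem[L2]=77
6. P2: load  L6  bus=[BusRd]  L6: P0=I P1=I P2=S  mem[L6]=50
7. P1: store L5 := 20  bus=[BusRdX]  L5: P0=I P1=M P2=I  mem[L5]=0
8. P2: load  L2  bus=[-]  L2: P0=I P1=S P2=S  mem[L2]=77
9. P2: load  L2  bus=[-]  L2: P0=I P1=S P2=S  mem[L2]=77
10. P1: load  L2  bus=[-]  L2: P0=I P1=S P2=S  mem[L2]=77
11. P0: store L2 := 98  bus=[BusRdX]  L2: P0=M P1=I P2=I  mem[L2]=77
12. P1: store L2 := 15  bus=[BusRdX,Flush]  L2: P0=I P1=M P2=I  mem[L2]=98
13. P2: load  L4  bus=[-]  L4: P0=I P1=I P2=M  mem[L4]=82
14. P0: load  L2  bus=[BusRd,Flush]  L2: P0=S P1=S P2=I  mem[L2]=15
15. P1: store L2 := 2  bus=[BusRdX]  L2: P0=I P1=M P2=I  mem[L2]=15
16. P0: load  L2  bus=[BusRd,Flush]  L2: P0=S P1=S P2=I  mem[L2]=2
17. P0: load  L2  bus=[-]  L2: P0=S P1=S P2=I  mem[L2]=2
18. P1: store L2 := 24  bus=[BusRdX]  L2: P0=I P1=M P2=I  mem[L2]=2
19. P2: store L2 := 83  bus=[BusRdX,Flush]  L2: P0=I P1=I P2=M  mem[L2]=24
20. P2: load  L3  bus=[BusRd]  L3: P0=I P1=I P2=S  mem[L3]=10
21. P1: store L5 := 92  bus=[-]  L5: P0=I P1=M P2=I  mem[L5]=0
22. P1: store L2 := 21  bus=[BusRdX,Flush]  L2: P0=I P1=M P2=I  mem[L2]=83
23. P2: store L2 := 32  bus=[BusRdX,Flush]  L2: P0=I P1=I P2=M  mem[L2]=21
24. P1: load  L2  bus=[BusRd,Flush]  L2: P0=I P1=S P2=S  mem[L2]=32
25. P1: store L5 := 10  bus=[-]  L5: P0=I P1=M P2=I  mem[L5]=0
26. P1: load  L5  bus=[-]  L5: P0=I P1=M P2=I  mem[L5]=0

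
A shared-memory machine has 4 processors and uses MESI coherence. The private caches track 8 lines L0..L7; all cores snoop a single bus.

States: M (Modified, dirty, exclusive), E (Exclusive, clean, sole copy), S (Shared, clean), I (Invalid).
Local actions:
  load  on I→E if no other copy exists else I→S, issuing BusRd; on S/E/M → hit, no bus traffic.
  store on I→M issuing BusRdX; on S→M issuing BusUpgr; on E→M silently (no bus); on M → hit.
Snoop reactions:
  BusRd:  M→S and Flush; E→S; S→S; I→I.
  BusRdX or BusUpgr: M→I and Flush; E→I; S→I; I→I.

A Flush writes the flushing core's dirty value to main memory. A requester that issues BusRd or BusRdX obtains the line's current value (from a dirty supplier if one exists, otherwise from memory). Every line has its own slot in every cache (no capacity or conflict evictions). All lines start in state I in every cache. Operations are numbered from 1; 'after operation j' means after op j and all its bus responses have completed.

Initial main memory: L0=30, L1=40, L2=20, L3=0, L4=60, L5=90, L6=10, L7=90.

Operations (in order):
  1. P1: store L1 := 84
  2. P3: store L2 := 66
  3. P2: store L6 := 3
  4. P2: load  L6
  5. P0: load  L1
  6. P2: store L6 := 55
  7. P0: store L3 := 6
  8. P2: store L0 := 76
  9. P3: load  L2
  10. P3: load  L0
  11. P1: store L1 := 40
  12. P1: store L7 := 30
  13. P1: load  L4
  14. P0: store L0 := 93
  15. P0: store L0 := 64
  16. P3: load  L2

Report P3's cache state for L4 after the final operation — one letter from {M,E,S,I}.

[1] P1: store L1 := 84 | P0:I, P1:M(84), P2:I, P3:I | bus: BusRdX
[2] P3: store L2 := 66 | P0:I, P1:I, P2:I, P3:M(66) | bus: BusRdX
[3] P2: store L6 := 3 | P0:I, P1:I, P2:M(3), P3:I | bus: BusRdX
[4] P2: load  L6 | P0:I, P1:I, P2:M(3), P3:I | bus: none
[5] P0: load  L1 | P0:S(84), P1:S(84), P2:I, P3:I | bus: BusRd,Flush
[6] P2: store L6 := 55 | P0:I, P1:I, P2:M(55), P3:I | bus: none
[7] P0: store L3 := 6 | P0:M(6), P1:I, P2:I, P3:I | bus: BusRdX
[8] P2: store L0 := 76 | P0:I, P1:I, P2:M(76), P3:I | bus: BusRdX
[9] P3: load  L2 | P0:I, P1:I, P2:I, P3:M(66) | bus: none
[10] P3: load  L0 | P0:I, P1:I, P2:S(76), P3:S(76) | bus: BusRd,Flush
[11] P1: store L1 := 40 | P0:I, P1:M(40), P2:I, P3:I | bus: BusUpgr
[12] P1: store L7 := 30 | P0:I, P1:M(30), P2:I, P3:I | bus: BusRdX
[13] P1: load  L4 | P0:I, P1:E(60), P2:I, P3:I | bus: BusRd
[14] P0: store L0 := 93 | P0:M(93), P1:I, P2:I, P3:I | bus: BusRdX
[15] P0: store L0 := 64 | P0:M(64), P1:I, P2:I, P3:I | bus: none
[16] P3: load  L2 | P0:I, P1:I, P2:I, P3:M(66) | bus: none

state = I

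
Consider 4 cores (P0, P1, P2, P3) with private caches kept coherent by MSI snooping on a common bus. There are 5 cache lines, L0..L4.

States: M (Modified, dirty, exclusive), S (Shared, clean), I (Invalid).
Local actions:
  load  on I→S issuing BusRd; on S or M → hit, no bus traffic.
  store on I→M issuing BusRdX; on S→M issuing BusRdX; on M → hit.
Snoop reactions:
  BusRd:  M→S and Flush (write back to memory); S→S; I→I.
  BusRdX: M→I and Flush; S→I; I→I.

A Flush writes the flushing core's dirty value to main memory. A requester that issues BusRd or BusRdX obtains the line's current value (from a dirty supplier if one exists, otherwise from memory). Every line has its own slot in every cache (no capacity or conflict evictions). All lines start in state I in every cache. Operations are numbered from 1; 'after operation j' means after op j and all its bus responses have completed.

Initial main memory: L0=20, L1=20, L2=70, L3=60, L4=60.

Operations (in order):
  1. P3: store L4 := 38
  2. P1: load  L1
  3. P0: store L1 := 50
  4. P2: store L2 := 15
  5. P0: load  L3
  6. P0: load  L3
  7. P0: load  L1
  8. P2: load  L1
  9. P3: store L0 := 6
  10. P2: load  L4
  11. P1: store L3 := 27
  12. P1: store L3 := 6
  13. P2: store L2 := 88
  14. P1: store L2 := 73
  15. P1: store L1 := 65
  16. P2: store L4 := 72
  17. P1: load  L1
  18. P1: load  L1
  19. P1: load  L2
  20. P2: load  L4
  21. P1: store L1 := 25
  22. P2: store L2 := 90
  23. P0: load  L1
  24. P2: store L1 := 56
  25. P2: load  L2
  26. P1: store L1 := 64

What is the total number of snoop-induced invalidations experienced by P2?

1. P3: store L4 := 38  bus=[BusRdX]  L4: P0=I P1=I P2=I P3=M  mem[L4]=60
2. P1: load  L1  bus=[BusRd]  L1: P0=I P1=S P2=I P3=I  mem[L1]=20
3. P0: store L1 := 50  bus=[BusRdX]  L1: P0=M P1=I P2=I P3=I  mem[L1]=20
4. P2: store L2 := 15  bus=[BusRdX]  L2: P0=I P1=I P2=M P3=I  mem[L2]=70
5. P0: load  L3  bus=[BusRd]  L3: P0=S P1=I P2=I P3=I  mem[L3]=60
6. P0: load  L3  bus=[-]  L3: P0=S P1=I P2=I P3=I  mem[L3]=60
7. P0: load  L1  bus=[-]  L1: P0=M P1=I P2=I P3=I  mem[L1]=20
8. P2: load  L1  bus=[BusRd,Flush]  L1: P0=S P1=I P2=S P3=I  mem[L1]=50
9. P3: store L0 := 6  bus=[BusRdX]  L0: P0=I P1=I P2=I P3=M  mem[L0]=20
10. P2: load  L4  bus=[BusRd,Flush]  L4: P0=I P1=I P2=S P3=S  mem[L4]=38
11. P1: store L3 := 27  bus=[BusRdX]  L3: P0=I P1=M P2=I P3=I  mem[L3]=60
12. P1: store L3 := 6  bus=[-]  L3: P0=I P1=M P2=I P3=I  mem[L3]=60
13. P2: store L2 := 88  bus=[-]  L2: P0=I P1=I P2=M P3=I  mem[L2]=70
14. P1: store L2 := 73  bus=[BusRdX,Flush]  L2: P0=I P1=M P2=I P3=I  mem[L2]=88
15. P1: store L1 := 65  bus=[BusRdX]  L1: P0=I P1=M P2=I P3=I  mem[L1]=50
16. P2: store L4 := 72  bus=[BusRdX]  L4: P0=I P1=I P2=M P3=I  mem[L4]=38
17. P1: load  L1  bus=[-]  L1: P0=I P1=M P2=I P3=I  mem[L1]=50
18. P1: load  L1  bus=[-]  L1: P0=I P1=M P2=I P3=I  mem[L1]=50
19. P1: load  L2  bus=[-]  L2: P0=I P1=M P2=I P3=I  mem[L2]=88
20. P2: load  L4  bus=[-]  L4: P0=I P1=I P2=M P3=I  mem[L4]=38
21. P1: store L1 := 25  bus=[-]  L1: P0=I P1=M P2=I P3=I  mem[L1]=50
22. P2: store L2 := 90  bus=[BusRdX,Flush]  L2: P0=I P1=I P2=M P3=I  mem[L2]=73
23. P0: load  L1  bus=[BusRd,Flush]  L1: P0=S P1=S P2=I P3=I  mem[L1]=25
24. P2: store L1 := 56  bus=[BusRdX]  L1: P0=I P1=I P2=M P3=I  mem[L1]=25
25. P2: load  L2  bus=[-]  L2: P0=I P1=I P2=M P3=I  mem[L2]=73
26. P1: store L1 := 64  bus=[BusRdX,Flush]  L1: P0=I P1=M P2=I P3=I  mem[L1]=56

invalidations = 3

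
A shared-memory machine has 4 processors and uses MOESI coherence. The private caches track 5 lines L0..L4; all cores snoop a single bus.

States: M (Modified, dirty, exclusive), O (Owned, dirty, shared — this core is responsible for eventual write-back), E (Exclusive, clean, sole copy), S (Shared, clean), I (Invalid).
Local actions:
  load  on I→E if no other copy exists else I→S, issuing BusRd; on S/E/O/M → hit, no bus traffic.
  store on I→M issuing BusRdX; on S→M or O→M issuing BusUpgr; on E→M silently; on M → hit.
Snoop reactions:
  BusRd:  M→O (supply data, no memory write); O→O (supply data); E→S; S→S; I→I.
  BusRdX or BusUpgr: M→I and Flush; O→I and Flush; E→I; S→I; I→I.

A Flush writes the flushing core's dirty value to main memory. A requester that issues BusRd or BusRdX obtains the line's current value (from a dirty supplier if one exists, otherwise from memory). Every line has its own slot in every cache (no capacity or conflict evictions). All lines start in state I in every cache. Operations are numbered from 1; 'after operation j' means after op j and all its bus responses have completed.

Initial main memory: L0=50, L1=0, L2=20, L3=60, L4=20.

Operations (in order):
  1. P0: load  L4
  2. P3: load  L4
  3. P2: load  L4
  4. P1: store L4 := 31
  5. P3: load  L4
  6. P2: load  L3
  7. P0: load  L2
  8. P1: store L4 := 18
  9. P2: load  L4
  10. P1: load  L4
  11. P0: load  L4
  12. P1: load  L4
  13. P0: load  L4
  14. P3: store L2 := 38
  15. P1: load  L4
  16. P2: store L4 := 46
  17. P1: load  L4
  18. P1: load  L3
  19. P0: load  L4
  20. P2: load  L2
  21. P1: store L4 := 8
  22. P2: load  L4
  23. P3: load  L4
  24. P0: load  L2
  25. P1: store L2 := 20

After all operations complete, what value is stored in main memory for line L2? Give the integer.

memory[L2] = 38

step 1: P0: load  L4  ⟶  EIII  (L4)  txn=BusRd  M[L4]=20
step 2: P3: load  L4  ⟶  SIIS  (L4)  txn=BusRd  M[L4]=20
step 3: P2: load  L4  ⟶  SISS  (L4)  txn=BusRd  M[L4]=20
step 4: P1: store L4 := 31  ⟶  IMII  (L4)  txn=BusRdX  M[L4]=20
step 5: P3: load  L4  ⟶  IOIS  (L4)  txn=BusRd  M[L4]=20
step 6: P2: load  L3  ⟶  IIEI  (L3)  txn=BusRd  M[L3]=60
step 7: P0: load  L2  ⟶  EIII  (L2)  txn=BusRd  M[L2]=20
step 8: P1: store L4 := 18  ⟶  IMII  (L4)  txn=BusUpgr  M[L4]=20
step 9: P2: load  L4  ⟶  IOSI  (L4)  txn=BusRd  M[L4]=20
step 10: P1: load  L4  ⟶  IOSI  (L4)  txn=∅  M[L4]=20
step 11: P0: load  L4  ⟶  SOSI  (L4)  txn=BusRd  M[L4]=20
step 12: P1: load  L4  ⟶  SOSI  (L4)  txn=∅  M[L4]=20
step 13: P0: load  L4  ⟶  SOSI  (L4)  txn=∅  M[L4]=20
step 14: P3: store L2 := 38  ⟶  IIIM  (L2)  txn=BusRdX  M[L2]=20
step 15: P1: load  L4  ⟶  SOSI  (L4)  txn=∅  M[L4]=20
step 16: P2: store L4 := 46  ⟶  IIMI  (L4)  txn=BusUpgr+Flush  M[L4]=18
step 17: P1: load  L4  ⟶  ISOI  (L4)  txn=BusRd  M[L4]=18
step 18: P1: load  L3  ⟶  ISSI  (L3)  txn=BusRd  M[L3]=60
step 19: P0: load  L4  ⟶  SSOI  (L4)  txn=BusRd  M[L4]=18
step 20: P2: load  L2  ⟶  IISO  (L2)  txn=BusRd  M[L2]=20
step 21: P1: store L4 := 8  ⟶  IMII  (L4)  txn=BusUpgr+Flush  M[L4]=46
step 22: P2: load  L4  ⟶  IOSI  (L4)  txn=BusRd  M[L4]=46
step 23: P3: load  L4  ⟶  IOSS  (L4)  txn=BusRd  M[L4]=46
step 24: P0: load  L2  ⟶  SISO  (L2)  txn=BusRd  M[L2]=20
step 25: P1: store L2 := 20  ⟶  IMII  (L2)  txn=BusRdX+Flush  M[L2]=38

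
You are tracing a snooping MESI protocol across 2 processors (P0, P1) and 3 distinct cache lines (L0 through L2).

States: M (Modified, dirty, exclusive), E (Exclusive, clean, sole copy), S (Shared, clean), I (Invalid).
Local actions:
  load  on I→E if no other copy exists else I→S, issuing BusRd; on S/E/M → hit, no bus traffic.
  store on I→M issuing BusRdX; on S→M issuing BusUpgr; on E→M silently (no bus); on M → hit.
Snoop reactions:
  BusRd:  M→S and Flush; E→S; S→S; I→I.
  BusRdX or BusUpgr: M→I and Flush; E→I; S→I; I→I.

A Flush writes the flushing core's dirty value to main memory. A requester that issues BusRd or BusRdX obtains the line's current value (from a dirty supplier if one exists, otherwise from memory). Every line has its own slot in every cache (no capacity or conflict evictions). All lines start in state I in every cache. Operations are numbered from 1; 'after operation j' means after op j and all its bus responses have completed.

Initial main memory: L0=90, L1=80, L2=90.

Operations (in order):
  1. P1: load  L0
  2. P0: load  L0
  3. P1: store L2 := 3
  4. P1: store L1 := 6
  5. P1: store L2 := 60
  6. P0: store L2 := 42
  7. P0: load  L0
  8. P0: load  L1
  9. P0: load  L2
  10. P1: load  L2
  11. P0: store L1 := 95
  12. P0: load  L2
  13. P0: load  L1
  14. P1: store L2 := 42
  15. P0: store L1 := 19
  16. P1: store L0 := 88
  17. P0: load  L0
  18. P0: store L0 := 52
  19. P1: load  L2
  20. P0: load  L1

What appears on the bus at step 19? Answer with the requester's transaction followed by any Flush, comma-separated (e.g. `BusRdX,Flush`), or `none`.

[1] P1: load  L0 | P0:I, P1:E(90) | bus: BusRd
[2] P0: load  L0 | P0:S(90), P1:S(90) | bus: BusRd
[3] P1: store L2 := 3 | P0:I, P1:M(3) | bus: BusRdX
[4] P1: store L1 := 6 | P0:I, P1:M(6) | bus: BusRdX
[5] P1: store L2 := 60 | P0:I, P1:M(60) | bus: none
[6] P0: store L2 := 42 | P0:M(42), P1:I | bus: BusRdX,Flush
[7] P0: load  L0 | P0:S(90), P1:S(90) | bus: none
[8] P0: load  L1 | P0:S(6), P1:S(6) | bus: BusRd,Flush
[9] P0: load  L2 | P0:M(42), P1:I | bus: none
[10] P1: load  L2 | P0:S(42), P1:S(42) | bus: BusRd,Flush
[11] P0: store L1 := 95 | P0:M(95), P1:I | bus: BusUpgr
[12] P0: load  L2 | P0:S(42), P1:S(42) | bus: none
[13] P0: load  L1 | P0:M(95), P1:I | bus: none
[14] P1: store L2 := 42 | P0:I, P1:M(42) | bus: BusUpgr
[15] P0: store L1 := 19 | P0:M(19), P1:I | bus: none
[16] P1: store L0 := 88 | P0:I, P1:M(88) | bus: BusUpgr
[17] P0: load  L0 | P0:S(88), P1:S(88) | bus: BusRd,Flush
[18] P0: store L0 := 52 | P0:M(52), P1:I | bus: BusUpgr
[19] P1: load  L2 | P0:I, P1:M(42) | bus: none
[20] P0: load  L1 | P0:M(19), P1:I | bus: none

bus = none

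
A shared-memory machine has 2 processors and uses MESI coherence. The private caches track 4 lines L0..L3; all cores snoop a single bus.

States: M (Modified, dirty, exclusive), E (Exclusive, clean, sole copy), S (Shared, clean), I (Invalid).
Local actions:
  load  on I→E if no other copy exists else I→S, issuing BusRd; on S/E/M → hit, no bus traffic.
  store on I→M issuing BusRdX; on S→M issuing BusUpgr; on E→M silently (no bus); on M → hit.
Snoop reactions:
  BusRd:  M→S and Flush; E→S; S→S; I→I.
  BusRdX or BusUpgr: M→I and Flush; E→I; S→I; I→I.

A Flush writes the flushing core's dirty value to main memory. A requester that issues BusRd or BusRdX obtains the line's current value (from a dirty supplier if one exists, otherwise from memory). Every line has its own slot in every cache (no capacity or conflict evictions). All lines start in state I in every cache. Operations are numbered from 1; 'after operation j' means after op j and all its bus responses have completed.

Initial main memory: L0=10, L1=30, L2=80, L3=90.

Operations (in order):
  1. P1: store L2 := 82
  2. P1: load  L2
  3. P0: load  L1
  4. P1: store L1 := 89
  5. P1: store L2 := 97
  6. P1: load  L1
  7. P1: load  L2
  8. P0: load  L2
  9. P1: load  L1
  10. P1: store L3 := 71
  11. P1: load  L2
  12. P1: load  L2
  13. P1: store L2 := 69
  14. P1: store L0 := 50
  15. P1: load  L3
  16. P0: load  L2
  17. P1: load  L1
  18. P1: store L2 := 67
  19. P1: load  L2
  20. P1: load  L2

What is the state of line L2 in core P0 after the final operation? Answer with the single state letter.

1. P1: store L2 := 82  bus=[BusRdX]  L2: P0=I P1=M  mem[L2]=80
2. P1: load  L2  bus=[-]  L2: P0=I P1=M  mem[L2]=80
3. P0: load  L1  bus=[BusRd]  L1: P0=E P1=I  mem[L1]=30
4. P1: store L1 := 89  bus=[BusRdX]  L1: P0=I P1=M  mem[L1]=30
5. P1: store L2 := 97  bus=[-]  L2: P0=I P1=M  mem[L2]=80
6. P1: load  L1  bus=[-]  L1: P0=I P1=M  mem[L1]=30
7. P1: load  L2  bus=[-]  L2: P0=I P1=M  mem[L2]=80
8. P0: load  L2  bus=[BusRd,Flush]  L2: P0=S P1=S  mem[L2]=97
9. P1: load  L1  bus=[-]  L1: P0=I P1=M  mem[L1]=30
10. P1: store L3 := 71  bus=[BusRdX]  L3: P0=I P1=M  mem[L3]=90
11. P1: load  L2  bus=[-]  L2: P0=S P1=S  mem[L2]=97
12. P1: load  L2  bus=[-]  L2: P0=S P1=S  mem[L2]=97
13. P1: store L2 := 69  bus=[BusUpgr]  L2: P0=I P1=M  mem[L2]=97
14. P1: store L0 := 50  bus=[BusRdX]  L0: P0=I P1=M  mem[L0]=10
15. P1: load  L3  bus=[-]  L3: P0=I P1=M  mem[L3]=90
16. P0: load  L2  bus=[BusRd,Flush]  L2: P0=S P1=S  mem[L2]=69
17. P1: load  L1  bus=[-]  L1: P0=I P1=M  mem[L1]=30
18. P1: store L2 := 67  bus=[BusUpgr]  L2: P0=I P1=M  mem[L2]=69
19. P1: load  L2  bus=[-]  L2: P0=I P1=M  mem[L2]=69
20. P1: load  L2  bus=[-]  L2: P0=I P1=M  mem[L2]=69

state = I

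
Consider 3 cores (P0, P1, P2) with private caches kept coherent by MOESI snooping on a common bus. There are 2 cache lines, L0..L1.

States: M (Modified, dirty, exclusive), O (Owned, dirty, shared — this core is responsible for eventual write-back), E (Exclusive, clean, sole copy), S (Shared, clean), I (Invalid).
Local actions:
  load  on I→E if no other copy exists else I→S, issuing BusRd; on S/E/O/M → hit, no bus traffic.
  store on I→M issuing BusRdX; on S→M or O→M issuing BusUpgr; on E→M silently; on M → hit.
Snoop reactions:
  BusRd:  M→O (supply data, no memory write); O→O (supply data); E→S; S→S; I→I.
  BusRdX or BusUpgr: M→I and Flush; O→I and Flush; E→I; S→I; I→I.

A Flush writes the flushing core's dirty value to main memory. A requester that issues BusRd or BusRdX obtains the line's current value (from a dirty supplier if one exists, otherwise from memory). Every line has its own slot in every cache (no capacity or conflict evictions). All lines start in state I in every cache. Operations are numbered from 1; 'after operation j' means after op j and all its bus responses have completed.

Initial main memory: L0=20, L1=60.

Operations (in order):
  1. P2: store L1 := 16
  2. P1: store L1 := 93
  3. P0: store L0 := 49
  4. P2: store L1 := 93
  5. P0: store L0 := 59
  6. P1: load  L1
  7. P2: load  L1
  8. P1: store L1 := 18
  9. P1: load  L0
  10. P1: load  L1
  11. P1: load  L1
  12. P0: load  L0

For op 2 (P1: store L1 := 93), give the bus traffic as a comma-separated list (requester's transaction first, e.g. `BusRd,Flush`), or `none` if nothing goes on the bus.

step 1: P2: store L1 := 16  ⟶  IIM  (L1)  txn=BusRdX  M[L1]=60
step 2: P1: store L1 := 93  ⟶  IMI  (L1)  txn=BusRdX+Flush  M[L1]=16
step 3: P0: store L0 := 49  ⟶  MII  (L0)  txn=BusRdX  M[L0]=20
step 4: P2: store L1 := 93  ⟶  IIM  (L1)  txn=BusRdX+Flush  M[L1]=93
step 5: P0: store L0 := 59  ⟶  MII  (L0)  txn=∅  M[L0]=20
step 6: P1: load  L1  ⟶  ISO  (L1)  txn=BusRd  M[L1]=93
step 7: P2: load  L1  ⟶  ISO  (L1)  txn=∅  M[L1]=93
step 8: P1: store L1 := 18  ⟶  IMI  (L1)  txn=BusUpgr+Flush  M[L1]=93
step 9: P1: load  L0  ⟶  OSI  (L0)  txn=BusRd  M[L0]=20
step 10: P1: load  L1  ⟶  IMI  (L1)  txn=∅  M[L1]=93
step 11: P1: load  L1  ⟶  IMI  (L1)  txn=∅  M[L1]=93
step 12: P0: load  L0  ⟶  OSI  (L0)  txn=∅  M[L0]=20

bus = BusRdX,Flush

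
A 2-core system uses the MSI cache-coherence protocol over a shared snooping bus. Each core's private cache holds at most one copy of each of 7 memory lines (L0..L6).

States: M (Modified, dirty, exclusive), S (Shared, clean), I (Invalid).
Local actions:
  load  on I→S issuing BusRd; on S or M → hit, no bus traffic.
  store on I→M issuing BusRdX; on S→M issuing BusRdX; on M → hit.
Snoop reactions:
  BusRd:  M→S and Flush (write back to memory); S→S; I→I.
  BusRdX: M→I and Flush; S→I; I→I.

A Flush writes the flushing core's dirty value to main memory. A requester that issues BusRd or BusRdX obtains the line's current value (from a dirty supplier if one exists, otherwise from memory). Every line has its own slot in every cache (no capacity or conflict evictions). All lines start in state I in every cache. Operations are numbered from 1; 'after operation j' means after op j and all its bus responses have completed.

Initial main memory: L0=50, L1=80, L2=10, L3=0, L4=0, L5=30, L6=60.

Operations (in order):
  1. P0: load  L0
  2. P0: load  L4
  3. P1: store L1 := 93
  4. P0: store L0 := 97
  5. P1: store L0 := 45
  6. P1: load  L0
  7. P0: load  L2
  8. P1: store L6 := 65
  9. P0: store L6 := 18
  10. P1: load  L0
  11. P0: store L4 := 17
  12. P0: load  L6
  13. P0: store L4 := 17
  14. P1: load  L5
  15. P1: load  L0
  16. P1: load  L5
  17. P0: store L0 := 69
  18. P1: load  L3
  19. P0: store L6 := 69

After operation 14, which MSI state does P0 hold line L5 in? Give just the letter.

[1] P0: load  L0 | P0:S(50), P1:I | bus: BusRd
[2] P0: load  L4 | P0:S(0), P1:I | bus: BusRd
[3] P1: store L1 := 93 | P0:I, P1:M(93) | bus: BusRdX
[4] P0: store L0 := 97 | P0:M(97), P1:I | bus: BusRdX
[5] P1: store L0 := 45 | P0:I, P1:M(45) | bus: BusRdX,Flush
[6] P1: load  L0 | P0:I, P1:M(45) | bus: none
[7] P0: load  L2 | P0:S(10), P1:I | bus: BusRd
[8] P1: store L6 := 65 | P0:I, P1:M(65) | bus: BusRdX
[9] P0: store L6 := 18 | P0:M(18), P1:I | bus: BusRdX,Flush
[10] P1: load  L0 | P0:I, P1:M(45) | bus: none
[11] P0: store L4 := 17 | P0:M(17), P1:I | bus: BusRdX
[12] P0: load  L6 | P0:M(18), P1:I | bus: none
[13] P0: store L4 := 17 | P0:M(17), P1:I | bus: none
[14] P1: load  L5 | P0:I, P1:S(30) | bus: BusRd
[15] P1: load  L0 | P0:I, P1:M(45) | bus: none
[16] P1: load  L5 | P0:I, P1:S(30) | bus: none
[17] P0: store L0 := 69 | P0:M(69), P1:I | bus: BusRdX,Flush
[18] P1: load  L3 | P0:I, P1:S(0) | bus: BusRd
[19] P0: store L6 := 69 | P0:M(69), P1:I | bus: none

state = I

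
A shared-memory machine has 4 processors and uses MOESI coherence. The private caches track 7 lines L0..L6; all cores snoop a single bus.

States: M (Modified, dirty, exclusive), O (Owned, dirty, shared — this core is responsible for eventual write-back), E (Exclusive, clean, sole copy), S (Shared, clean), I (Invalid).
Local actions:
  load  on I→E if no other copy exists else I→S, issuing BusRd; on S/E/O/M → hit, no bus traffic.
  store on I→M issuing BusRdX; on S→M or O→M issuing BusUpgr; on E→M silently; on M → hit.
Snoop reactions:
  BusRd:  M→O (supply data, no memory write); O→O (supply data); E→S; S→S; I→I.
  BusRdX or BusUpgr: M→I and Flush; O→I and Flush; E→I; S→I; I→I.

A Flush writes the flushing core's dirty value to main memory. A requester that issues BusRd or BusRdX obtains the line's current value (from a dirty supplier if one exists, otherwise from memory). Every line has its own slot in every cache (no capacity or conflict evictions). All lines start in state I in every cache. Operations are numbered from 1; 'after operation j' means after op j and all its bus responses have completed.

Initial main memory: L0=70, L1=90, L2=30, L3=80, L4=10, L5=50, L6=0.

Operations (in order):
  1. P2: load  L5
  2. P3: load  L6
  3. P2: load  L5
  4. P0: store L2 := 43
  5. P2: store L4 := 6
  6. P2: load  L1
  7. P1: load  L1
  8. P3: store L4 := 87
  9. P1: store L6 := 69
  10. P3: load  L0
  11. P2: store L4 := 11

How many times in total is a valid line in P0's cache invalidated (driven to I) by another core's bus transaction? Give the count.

invalidations = 0

[1] P2: load  L5 | P0:I, P1:I, P2:E(50), P3:I | bus: BusRd
[2] P3: load  L6 | P0:I, P1:I, P2:I, P3:E(0) | bus: BusRd
[3] P2: load  L5 | P0:I, P1:I, P2:E(50), P3:I | bus: none
[4] P0: store L2 := 43 | P0:M(43), P1:I, P2:I, P3:I | bus: BusRdX
[5] P2: store L4 := 6 | P0:I, P1:I, P2:M(6), P3:I | bus: BusRdX
[6] P2: load  L1 | P0:I, P1:I, P2:E(90), P3:I | bus: BusRd
[7] P1: load  L1 | P0:I, P1:S(90), P2:S(90), P3:I | bus: BusRd
[8] P3: store L4 := 87 | P0:I, P1:I, P2:I, P3:M(87) | bus: BusRdX,Flush
[9] P1: store L6 := 69 | P0:I, P1:M(69), P2:I, P3:I | bus: BusRdX
[10] P3: load  L0 | P0:I, P1:I, P2:I, P3:E(70) | bus: BusRd
[11] P2: store L4 := 11 | P0:I, P1:I, P2:M(11), P3:I | bus: BusRdX,Flush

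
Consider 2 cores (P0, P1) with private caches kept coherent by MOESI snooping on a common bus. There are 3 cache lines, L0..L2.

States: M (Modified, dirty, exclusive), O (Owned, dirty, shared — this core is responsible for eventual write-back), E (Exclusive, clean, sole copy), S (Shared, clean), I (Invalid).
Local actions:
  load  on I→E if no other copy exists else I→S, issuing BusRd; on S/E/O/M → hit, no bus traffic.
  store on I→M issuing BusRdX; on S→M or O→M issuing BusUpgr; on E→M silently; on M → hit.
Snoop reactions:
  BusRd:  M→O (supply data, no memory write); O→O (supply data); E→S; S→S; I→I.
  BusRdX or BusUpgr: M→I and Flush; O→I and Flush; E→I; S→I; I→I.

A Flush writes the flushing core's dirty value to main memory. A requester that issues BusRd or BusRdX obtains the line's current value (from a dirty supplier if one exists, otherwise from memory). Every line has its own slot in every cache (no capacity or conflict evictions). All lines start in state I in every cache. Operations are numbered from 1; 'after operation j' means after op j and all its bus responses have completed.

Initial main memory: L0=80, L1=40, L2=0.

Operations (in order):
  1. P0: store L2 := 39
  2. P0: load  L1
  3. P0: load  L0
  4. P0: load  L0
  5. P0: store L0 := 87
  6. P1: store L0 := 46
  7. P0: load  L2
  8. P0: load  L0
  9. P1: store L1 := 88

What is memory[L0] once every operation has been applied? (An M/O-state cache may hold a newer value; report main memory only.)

memory[L0] = 87

  op1 P0: store L2 := 39 → M/I on L2; bus BusRdX; mem=0
  op2 P0: load  L1 → E/I on L1; bus BusRd; mem=40
  op3 P0: load  L0 → E/I on L0; bus BusRd; mem=80
  op4 P0: load  L0 → E/I on L0; bus (none); mem=80
  op5 P0: store L0 := 87 → M/I on L0; bus (none); mem=80
  op6 P1: store L0 := 46 → I/M on L0; bus BusRdX Flush; mem=87
  op7 P0: load  L2 → M/I on L2; bus (none); mem=0
  op8 P0: load  L0 → S/O on L0; bus BusRd; mem=87
  op9 P1: store L1 := 88 → I/M on L1; bus BusRdX; mem=40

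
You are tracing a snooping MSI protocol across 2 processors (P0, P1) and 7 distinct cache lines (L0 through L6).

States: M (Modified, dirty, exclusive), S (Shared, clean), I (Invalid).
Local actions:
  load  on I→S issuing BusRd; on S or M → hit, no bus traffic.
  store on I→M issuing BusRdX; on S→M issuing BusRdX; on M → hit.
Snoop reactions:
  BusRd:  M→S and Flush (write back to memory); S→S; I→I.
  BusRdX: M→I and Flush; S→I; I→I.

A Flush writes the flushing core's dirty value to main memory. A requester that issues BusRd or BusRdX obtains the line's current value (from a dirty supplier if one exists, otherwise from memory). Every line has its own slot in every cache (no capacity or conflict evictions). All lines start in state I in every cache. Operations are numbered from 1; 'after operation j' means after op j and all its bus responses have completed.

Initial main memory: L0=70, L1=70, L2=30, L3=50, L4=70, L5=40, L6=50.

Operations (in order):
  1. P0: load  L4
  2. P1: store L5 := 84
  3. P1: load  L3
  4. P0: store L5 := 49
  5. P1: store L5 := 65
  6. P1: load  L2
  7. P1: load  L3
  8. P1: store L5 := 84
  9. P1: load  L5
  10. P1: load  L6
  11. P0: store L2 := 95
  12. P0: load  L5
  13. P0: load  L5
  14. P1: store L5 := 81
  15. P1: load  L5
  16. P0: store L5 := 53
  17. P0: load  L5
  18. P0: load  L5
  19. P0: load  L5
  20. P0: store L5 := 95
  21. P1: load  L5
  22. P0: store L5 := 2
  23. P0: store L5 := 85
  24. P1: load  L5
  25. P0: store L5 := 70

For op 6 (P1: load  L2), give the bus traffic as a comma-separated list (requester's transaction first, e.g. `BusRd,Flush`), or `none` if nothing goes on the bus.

step 1: P0: load  L4  ⟶  SI  (L4)  txn=BusRd  M[L4]=70
step 2: P1: store L5 := 84  ⟶  IM  (L5)  txn=BusRdX  M[L5]=40
step 3: P1: load  L3  ⟶  IS  (L3)  txn=BusRd  M[L3]=50
step 4: P0: store L5 := 49  ⟶  MI  (L5)  txn=BusRdX+Flush  M[L5]=84
step 5: P1: store L5 := 65  ⟶  IM  (L5)  txn=BusRdX+Flush  M[L5]=49
step 6: P1: load  L2  ⟶  IS  (L2)  txn=BusRd  M[L2]=30
step 7: P1: load  L3  ⟶  IS  (L3)  txn=∅  M[L3]=50
step 8: P1: store L5 := 84  ⟶  IM  (L5)  txn=∅  M[L5]=49
step 9: P1: load  L5  ⟶  IM  (L5)  txn=∅  M[L5]=49
step 10: P1: load  L6  ⟶  IS  (L6)  txn=BusRd  M[L6]=50
step 11: P0: store L2 := 95  ⟶  MI  (L2)  txn=BusRdX  M[L2]=30
step 12: P0: load  L5  ⟶  SS  (L5)  txn=BusRd+Flush  M[L5]=84
step 13: P0: load  L5  ⟶  SS  (L5)  txn=∅  M[L5]=84
step 14: P1: store L5 := 81  ⟶  IM  (L5)  txn=BusRdX  M[L5]=84
step 15: P1: load  L5  ⟶  IM  (L5)  txn=∅  M[L5]=84
step 16: P0: store L5 := 53  ⟶  MI  (L5)  txn=BusRdX+Flush  M[L5]=81
step 17: P0: load  L5  ⟶  MI  (L5)  txn=∅  M[L5]=81
step 18: P0: load  L5  ⟶  MI  (L5)  txn=∅  M[L5]=81
step 19: P0: load  L5  ⟶  MI  (L5)  txn=∅  M[L5]=81
step 20: P0: store L5 := 95  ⟶  MI  (L5)  txn=∅  M[L5]=81
step 21: P1: load  L5  ⟶  SS  (L5)  txn=BusRd+Flush  M[L5]=95
step 22: P0: store L5 := 2  ⟶  MI  (L5)  txn=BusRdX  M[L5]=95
step 23: P0: store L5 := 85  ⟶  MI  (L5)  txn=∅  M[L5]=95
step 24: P1: load  L5  ⟶  SS  (L5)  txn=BusRd+Flush  M[L5]=85
step 25: P0: store L5 := 70  ⟶  MI  (L5)  txn=BusRdX  M[L5]=85

bus = BusRd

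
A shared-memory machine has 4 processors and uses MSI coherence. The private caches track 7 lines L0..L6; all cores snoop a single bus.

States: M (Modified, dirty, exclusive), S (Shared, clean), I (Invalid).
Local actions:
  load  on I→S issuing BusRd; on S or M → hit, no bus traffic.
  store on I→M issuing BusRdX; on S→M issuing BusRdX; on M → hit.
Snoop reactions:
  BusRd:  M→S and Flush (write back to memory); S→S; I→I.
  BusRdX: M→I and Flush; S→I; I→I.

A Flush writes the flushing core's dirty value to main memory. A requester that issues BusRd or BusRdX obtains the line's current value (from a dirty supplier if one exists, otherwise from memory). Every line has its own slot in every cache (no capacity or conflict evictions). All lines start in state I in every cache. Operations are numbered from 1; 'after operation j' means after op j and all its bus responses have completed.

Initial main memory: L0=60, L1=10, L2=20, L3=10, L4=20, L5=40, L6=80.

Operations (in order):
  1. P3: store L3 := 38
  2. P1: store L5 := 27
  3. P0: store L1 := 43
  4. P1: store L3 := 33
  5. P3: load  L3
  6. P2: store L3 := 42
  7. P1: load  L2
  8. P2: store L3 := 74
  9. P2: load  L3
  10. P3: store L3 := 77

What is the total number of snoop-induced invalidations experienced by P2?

1. P3: store L3 := 38  bus=[BusRdX]  L3: P0=I P1=I P2=I P3=M  mem[L3]=10
2. P1: store L5 := 27  bus=[BusRdX]  L5: P0=I P1=M P2=I P3=I  mem[L5]=40
3. P0: store L1 := 43  bus=[BusRdX]  L1: P0=M P1=I P2=I P3=I  mem[L1]=10
4. P1: store L3 := 33  bus=[BusRdX,Flush]  L3: P0=I P1=M P2=I P3=I  mem[L3]=38
5. P3: load  L3  bus=[BusRd,Flush]  L3: P0=I P1=S P2=I P3=S  mem[L3]=33
6. P2: store L3 := 42  bus=[BusRdX]  L3: P0=I P1=I P2=M P3=I  mem[L3]=33
7. P1: load  L2  bus=[BusRd]  L2: P0=I P1=S P2=I P3=I  mem[L2]=20
8. P2: store L3 := 74  bus=[-]  L3: P0=I P1=I P2=M P3=I  mem[L3]=33
9. P2: load  L3  bus=[-]  L3: P0=I P1=I P2=M P3=I  mem[L3]=33
10. P3: store L3 := 77  bus=[BusRdX,Flush]  L3: P0=I P1=I P2=I P3=M  mem[L3]=74

invalidations = 1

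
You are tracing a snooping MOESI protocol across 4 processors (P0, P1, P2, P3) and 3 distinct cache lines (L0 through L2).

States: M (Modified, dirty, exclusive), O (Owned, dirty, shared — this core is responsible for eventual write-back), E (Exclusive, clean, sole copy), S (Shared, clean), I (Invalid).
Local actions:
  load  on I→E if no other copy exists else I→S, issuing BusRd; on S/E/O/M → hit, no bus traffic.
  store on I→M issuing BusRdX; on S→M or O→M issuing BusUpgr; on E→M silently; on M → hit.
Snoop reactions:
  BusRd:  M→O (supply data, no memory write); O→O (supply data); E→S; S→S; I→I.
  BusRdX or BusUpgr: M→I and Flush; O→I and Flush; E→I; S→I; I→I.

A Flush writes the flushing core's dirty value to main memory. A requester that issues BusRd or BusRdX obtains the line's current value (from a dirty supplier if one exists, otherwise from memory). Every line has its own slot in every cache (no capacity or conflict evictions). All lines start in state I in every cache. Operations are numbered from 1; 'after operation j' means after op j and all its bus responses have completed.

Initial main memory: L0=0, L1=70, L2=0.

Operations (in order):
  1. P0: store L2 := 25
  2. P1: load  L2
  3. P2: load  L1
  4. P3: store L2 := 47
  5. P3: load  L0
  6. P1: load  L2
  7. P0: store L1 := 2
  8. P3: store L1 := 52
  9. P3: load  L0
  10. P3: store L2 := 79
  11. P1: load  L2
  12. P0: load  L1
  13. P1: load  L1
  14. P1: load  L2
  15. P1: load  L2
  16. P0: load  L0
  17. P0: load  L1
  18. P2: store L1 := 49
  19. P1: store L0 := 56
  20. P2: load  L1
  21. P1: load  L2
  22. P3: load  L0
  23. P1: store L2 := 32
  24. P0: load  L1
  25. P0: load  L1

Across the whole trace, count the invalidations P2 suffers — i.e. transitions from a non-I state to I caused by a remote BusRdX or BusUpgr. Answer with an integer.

step 1: P0: store L2 := 25  ⟶  MIII  (L2)  txn=BusRdX  M[L2]=0
step 2: P1: load  L2  ⟶  OSII  (L2)  txn=BusRd  M[L2]=0
step 3: P2: load  L1  ⟶  IIEI  (L1)  txn=BusRd  M[L1]=70
step 4: P3: store L2 := 47  ⟶  IIIM  (L2)  txn=BusRdX+Flush  M[L2]=25
step 5: P3: load  L0  ⟶  IIIE  (L0)  txn=BusRd  M[L0]=0
step 6: P1: load  L2  ⟶  ISIO  (L2)  txn=BusRd  M[L2]=25
step 7: P0: store L1 := 2  ⟶  MIII  (L1)  txn=BusRdX  M[L1]=70
step 8: P3: store L1 := 52  ⟶  IIIM  (L1)  txn=BusRdX+Flush  M[L1]=2
step 9: P3: load  L0  ⟶  IIIE  (L0)  txn=∅  M[L0]=0
step 10: P3: store L2 := 79  ⟶  IIIM  (L2)  txn=BusUpgr  M[L2]=25
step 11: P1: load  L2  ⟶  ISIO  (L2)  txn=BusRd  M[L2]=25
step 12: P0: load  L1  ⟶  SIIO  (L1)  txn=BusRd  M[L1]=2
step 13: P1: load  L1  ⟶  SSIO  (L1)  txn=BusRd  M[L1]=2
step 14: P1: load  L2  ⟶  ISIO  (L2)  txn=∅  M[L2]=25
step 15: P1: load  L2  ⟶  ISIO  (L2)  txn=∅  M[L2]=25
step 16: P0: load  L0  ⟶  SIIS  (L0)  txn=BusRd  M[L0]=0
step 17: P0: load  L1  ⟶  SSIO  (L1)  txn=∅  M[L1]=2
step 18: P2: store L1 := 49  ⟶  IIMI  (L1)  txn=BusRdX+Flush  M[L1]=52
step 19: P1: store L0 := 56  ⟶  IMII  (L0)  txn=BusRdX  M[L0]=0
step 20: P2: load  L1  ⟶  IIMI  (L1)  txn=∅  M[L1]=52
step 21: P1: load  L2  ⟶  ISIO  (L2)  txn=∅  M[L2]=25
step 22: P3: load  L0  ⟶  IOIS  (L0)  txn=BusRd  M[L0]=0
step 23: P1: store L2 := 32  ⟶  IMII  (L2)  txn=BusUpgr+Flush  M[L2]=79
step 24: P0: load  L1  ⟶  SIOI  (L1)  txn=BusRd  M[L1]=52
step 25: P0: load  L1  ⟶  SIOI  (L1)  txn=∅  M[L1]=52

invalidations = 1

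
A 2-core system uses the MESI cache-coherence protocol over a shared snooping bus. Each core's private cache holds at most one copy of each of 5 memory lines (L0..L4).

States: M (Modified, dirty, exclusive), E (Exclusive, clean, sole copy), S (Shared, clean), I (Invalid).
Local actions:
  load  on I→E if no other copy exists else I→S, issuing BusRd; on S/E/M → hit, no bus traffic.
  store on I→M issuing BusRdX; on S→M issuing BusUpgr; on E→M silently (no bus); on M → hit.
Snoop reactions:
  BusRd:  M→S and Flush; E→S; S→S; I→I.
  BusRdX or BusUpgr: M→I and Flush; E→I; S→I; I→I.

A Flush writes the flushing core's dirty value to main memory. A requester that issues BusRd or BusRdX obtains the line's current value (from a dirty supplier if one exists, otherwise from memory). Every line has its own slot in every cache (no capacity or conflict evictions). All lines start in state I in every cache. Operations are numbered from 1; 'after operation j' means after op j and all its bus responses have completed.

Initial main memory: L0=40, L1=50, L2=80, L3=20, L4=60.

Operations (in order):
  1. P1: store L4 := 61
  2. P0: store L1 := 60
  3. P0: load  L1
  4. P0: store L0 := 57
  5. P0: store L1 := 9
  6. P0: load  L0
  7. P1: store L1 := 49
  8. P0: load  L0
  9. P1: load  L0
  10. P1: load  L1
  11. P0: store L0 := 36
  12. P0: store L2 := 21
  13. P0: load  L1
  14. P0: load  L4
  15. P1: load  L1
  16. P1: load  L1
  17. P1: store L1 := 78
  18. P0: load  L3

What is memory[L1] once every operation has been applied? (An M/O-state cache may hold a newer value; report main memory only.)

memory[L1] = 49

1. P1: store L4 := 61  bus=[BusRdX]  L4: P0=I P1=M  mem[L4]=60
2. P0: store L1 := 60  bus=[BusRdX]  L1: P0=M P1=I  mem[L1]=50
3. P0: load  L1  bus=[-]  L1: P0=M P1=I  mem[L1]=50
4. P0: store L0 := 57  bus=[BusRdX]  L0: P0=M P1=I  mem[L0]=40
5. P0: store L1 := 9  bus=[-]  L1: P0=M P1=I  mem[L1]=50
6. P0: load  L0  bus=[-]  L0: P0=M P1=I  mem[L0]=40
7. P1: store L1 := 49  bus=[BusRdX,Flush]  L1: P0=I P1=M  mem[L1]=9
8. P0: load  L0  bus=[-]  L0: P0=M P1=I  mem[L0]=40
9. P1: load  L0  bus=[BusRd,Flush]  L0: P0=S P1=S  mem[L0]=57
10. P1: load  L1  bus=[-]  L1: P0=I P1=M  mem[L1]=9
11. P0: store L0 := 36  bus=[BusUpgr]  L0: P0=M P1=I  mem[L0]=57
12. P0: store L2 := 21  bus=[BusRdX]  L2: P0=M P1=I  mem[L2]=80
13. P0: load  L1  bus=[BusRd,Flush]  L1: P0=S P1=S  mem[L1]=49
14. P0: load  L4  bus=[BusRd,Flush]  L4: P0=S P1=S  mem[L4]=61
15. P1: load  L1  bus=[-]  L1: P0=S P1=S  mem[L1]=49
16. P1: load  L1  bus=[-]  L1: P0=S P1=S  mem[L1]=49
17. P1: store L1 := 78  bus=[BusUpgr]  L1: P0=I P1=M  mem[L1]=49
18. P0: load  L3  bus=[BusRd]  L3: P0=E P1=I  mem[L3]=20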